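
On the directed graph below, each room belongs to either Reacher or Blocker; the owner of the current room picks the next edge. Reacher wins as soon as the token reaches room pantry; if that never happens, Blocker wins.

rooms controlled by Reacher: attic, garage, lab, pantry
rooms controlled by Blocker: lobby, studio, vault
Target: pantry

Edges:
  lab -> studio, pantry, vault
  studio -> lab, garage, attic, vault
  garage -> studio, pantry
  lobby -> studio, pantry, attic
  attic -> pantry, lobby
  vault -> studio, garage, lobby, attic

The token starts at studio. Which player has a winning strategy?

A0 = {pantry}
A1: add {attic, garage, lab} — lab (Reacher) has lab→pantry; garage (Reacher) has garage→pantry; attic (Reacher) has attic→pantry.
A2 = A1; e.g. studio (Blocker) can still go to vault. Fixed point.
studio never enters the attractor, so Blocker can avoid the target forever.

Blocker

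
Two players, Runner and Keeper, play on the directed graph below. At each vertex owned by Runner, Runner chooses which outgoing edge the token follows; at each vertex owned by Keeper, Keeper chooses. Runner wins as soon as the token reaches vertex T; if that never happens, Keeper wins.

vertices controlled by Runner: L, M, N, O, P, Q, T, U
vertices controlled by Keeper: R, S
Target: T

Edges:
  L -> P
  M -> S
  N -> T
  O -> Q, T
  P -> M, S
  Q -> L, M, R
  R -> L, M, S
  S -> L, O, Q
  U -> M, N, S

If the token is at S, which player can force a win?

Keeper

A0 = {T}
A1: add {N, O} — N (Runner) has N→T; O (Runner) has O→T.
A2: add {U} — U (Runner) has U→N.
A3 = A2; e.g. L (Runner) has no edge into A2. Fixed point.
S never enters the attractor, so Keeper can avoid the target forever.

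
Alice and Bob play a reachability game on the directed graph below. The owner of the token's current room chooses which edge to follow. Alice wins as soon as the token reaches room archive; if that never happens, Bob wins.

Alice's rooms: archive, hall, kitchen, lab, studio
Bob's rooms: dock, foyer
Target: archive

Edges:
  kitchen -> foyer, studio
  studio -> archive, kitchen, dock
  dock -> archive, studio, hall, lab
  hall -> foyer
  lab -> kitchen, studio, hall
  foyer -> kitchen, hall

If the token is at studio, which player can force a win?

Alice

A0 = {archive}
A1: add {studio} — studio (Alice) has studio→archive.
studio ∈ A1, so Alice can force the target.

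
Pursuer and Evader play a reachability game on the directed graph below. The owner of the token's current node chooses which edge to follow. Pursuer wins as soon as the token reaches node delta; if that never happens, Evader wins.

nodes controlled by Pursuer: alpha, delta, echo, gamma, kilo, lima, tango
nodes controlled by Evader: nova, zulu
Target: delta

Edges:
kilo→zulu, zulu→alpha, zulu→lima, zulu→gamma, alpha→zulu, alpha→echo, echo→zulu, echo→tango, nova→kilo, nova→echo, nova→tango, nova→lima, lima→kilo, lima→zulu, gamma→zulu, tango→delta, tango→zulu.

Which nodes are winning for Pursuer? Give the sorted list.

alpha, delta, echo, tango

A0 = {delta}
A1: add {tango} — tango (Pursuer) has tango→delta.
A2: add {echo} — echo (Pursuer) has echo→tango.
A3: add {alpha} — alpha (Pursuer) has alpha→echo.
A4 = A3; e.g. kilo (Pursuer) has no edge into A3. Fixed point.
Pursuer's winning region = {alpha, delta, echo, tango}.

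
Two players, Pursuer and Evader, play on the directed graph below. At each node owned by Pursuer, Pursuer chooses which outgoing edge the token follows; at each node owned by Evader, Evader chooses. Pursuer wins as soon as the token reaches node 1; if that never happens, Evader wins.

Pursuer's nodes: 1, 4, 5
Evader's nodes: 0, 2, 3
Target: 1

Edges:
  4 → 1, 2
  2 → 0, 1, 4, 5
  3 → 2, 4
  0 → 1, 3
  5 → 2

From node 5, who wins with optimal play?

A0 = {1}
A1: add {4} — 4 (Pursuer) has 4→1.
A2 = A1; e.g. 0 (Evader) can still go to 3. Fixed point.
5 never enters the attractor, so Evader can avoid the target forever.

Evader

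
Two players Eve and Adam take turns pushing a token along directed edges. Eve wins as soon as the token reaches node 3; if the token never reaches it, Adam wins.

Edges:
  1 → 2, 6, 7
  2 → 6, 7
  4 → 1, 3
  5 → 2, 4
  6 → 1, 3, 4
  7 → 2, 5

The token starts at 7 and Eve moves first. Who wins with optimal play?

Track states (vertex, player-to-move).
A0 = {(3,Eve), (3,Adam)}
A1: add {(4,Eve), (6,Eve)}.
A2 = A1; e.g. (1,Eve) stays out. (7,Eve) never enters ⇒ Adam avoids the target.

Adam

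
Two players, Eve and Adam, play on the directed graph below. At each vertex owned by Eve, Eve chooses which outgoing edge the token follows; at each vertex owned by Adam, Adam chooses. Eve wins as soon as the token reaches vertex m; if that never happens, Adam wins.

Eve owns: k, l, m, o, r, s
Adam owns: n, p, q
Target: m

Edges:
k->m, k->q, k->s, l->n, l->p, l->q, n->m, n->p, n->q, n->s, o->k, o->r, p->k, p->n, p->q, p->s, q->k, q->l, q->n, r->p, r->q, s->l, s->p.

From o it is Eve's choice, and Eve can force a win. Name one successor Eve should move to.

k

A0 = {m}
A1: add {k} — k (Eve) has k→m.
A2: add {o} — o (Eve) has o→k.
A3 = A2; e.g. l (Eve) has no edge into A2. Fixed point.
From o, successor k is in the attractor (rank 1); the other successor r is not.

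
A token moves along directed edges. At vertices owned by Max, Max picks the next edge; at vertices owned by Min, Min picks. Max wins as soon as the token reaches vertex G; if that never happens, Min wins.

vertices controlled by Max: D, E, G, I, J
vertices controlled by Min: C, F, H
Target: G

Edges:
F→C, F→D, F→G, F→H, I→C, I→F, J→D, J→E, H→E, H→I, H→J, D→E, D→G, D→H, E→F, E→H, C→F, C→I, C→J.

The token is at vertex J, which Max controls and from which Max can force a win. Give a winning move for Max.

D

A0 = {G}
A1: add {D} — D (Max) has D→G.
A2: add {J} — J (Max) has J→D.
A3 = A2; e.g. C (Min) can still go to F. Fixed point.
From J, successor D is in the attractor (rank 1); the other successor E is not.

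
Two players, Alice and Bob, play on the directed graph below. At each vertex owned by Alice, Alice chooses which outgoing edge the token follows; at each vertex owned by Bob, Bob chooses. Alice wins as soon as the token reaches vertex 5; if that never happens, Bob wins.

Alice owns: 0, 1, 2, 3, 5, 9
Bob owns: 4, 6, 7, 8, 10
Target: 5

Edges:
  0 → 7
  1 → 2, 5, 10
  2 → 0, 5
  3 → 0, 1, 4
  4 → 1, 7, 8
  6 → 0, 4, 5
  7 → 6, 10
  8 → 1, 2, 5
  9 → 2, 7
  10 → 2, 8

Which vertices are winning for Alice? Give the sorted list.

A0 = {5}
A1: add {1, 2} — 1 (Alice) has 1→5; 2 (Alice) has 2→5.
A2: add {3, 8, 9} — 3 (Alice) has 3→1; 8 (Bob): all of {1, 2, 5} already in; 9 (Alice) has 9→2.
A3: add {10} — 10 (Bob): all of {2, 8} already in.
A4 = A3; e.g. 0 (Alice) has no edge into A3. Fixed point.
Alice's winning region = {1, 2, 3, 5, 8, 9, 10}.

1, 2, 3, 5, 8, 9, 10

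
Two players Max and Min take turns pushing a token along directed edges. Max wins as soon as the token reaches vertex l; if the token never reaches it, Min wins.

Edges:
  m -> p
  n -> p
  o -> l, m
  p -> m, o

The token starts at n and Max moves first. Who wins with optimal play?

Track states (vertex, player-to-move).
A0 = {(l,Max), (l,Min)}
A1: add {(o,Max)}.
A2 = A1; e.g. (m,Max) stays out. (n,Max) never enters ⇒ Min avoids the target.

Min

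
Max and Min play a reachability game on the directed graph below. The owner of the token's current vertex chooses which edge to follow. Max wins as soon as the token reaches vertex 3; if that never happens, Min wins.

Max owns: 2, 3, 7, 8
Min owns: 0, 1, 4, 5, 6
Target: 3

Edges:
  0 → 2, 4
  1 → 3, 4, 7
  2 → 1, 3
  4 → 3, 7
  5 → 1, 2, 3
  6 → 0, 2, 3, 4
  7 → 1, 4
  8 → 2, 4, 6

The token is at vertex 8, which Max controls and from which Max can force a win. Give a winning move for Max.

2

A0 = {3}
A1: add {2} — 2 (Max) has 2→3.
A2: add {8} — 8 (Max) has 8→2.
A3 = A2; e.g. 0 (Min) can still go to 4. Fixed point.
From 8, successor 2 is in the attractor (rank 1); the other successors 4, 6 are not.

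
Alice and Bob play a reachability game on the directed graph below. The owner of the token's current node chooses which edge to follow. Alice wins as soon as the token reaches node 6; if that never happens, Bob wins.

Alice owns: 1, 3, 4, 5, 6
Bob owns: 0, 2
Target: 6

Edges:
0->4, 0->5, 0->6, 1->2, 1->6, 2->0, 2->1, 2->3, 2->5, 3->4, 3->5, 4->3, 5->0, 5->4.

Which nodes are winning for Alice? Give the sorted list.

A0 = {6}
A1: add {1} — 1 (Alice) has 1→6.
A2 = A1; e.g. 0 (Bob) can still go to 4. Fixed point.
Alice's winning region = {1, 6}.

1, 6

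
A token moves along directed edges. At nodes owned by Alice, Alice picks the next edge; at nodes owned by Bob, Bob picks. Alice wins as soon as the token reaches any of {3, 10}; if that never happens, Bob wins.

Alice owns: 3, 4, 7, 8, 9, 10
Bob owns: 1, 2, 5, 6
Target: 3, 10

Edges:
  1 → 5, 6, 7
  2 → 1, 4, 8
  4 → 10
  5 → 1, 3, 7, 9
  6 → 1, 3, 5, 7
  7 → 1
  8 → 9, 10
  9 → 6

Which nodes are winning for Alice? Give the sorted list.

A0 = {3, 10}
A1: add {4, 8} — 4 (Alice) has 4→10; 8 (Alice) has 8→10.
A2 = A1; e.g. 1 (Bob) can still go to 5. Fixed point.
Alice's winning region = {3, 4, 8, 10}.

3, 4, 8, 10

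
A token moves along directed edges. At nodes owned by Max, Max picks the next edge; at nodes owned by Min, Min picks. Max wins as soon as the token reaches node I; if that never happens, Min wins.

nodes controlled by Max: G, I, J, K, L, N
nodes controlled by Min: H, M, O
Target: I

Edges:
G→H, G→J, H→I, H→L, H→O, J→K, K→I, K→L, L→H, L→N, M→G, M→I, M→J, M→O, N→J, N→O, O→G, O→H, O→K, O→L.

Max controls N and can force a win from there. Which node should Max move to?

J

A0 = {I}
A1: add {K} — K (Max) has K→I.
A2: add {J} — J (Max) has J→K.
A3: add {G, N} — G (Max) has G→J; N (Max) has N→J.
A4: add {L} — L (Max) has L→N.
A5 = A4; e.g. H (Min) can still go to O. Fixed point.
From N, successor J is in the attractor (rank 2); the other successor O is not.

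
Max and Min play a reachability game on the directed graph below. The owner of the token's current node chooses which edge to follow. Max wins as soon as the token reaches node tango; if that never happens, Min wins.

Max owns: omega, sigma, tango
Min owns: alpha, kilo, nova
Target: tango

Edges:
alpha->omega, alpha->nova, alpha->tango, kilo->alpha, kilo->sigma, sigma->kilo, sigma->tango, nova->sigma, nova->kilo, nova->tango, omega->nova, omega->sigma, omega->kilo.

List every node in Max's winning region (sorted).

omega, sigma, tango

A0 = {tango}
A1: add {sigma} — sigma (Max) has sigma→tango.
A2: add {omega} — omega (Max) has omega→sigma.
A3 = A2; e.g. alpha (Min) can still go to nova. Fixed point.
Max's winning region = {omega, sigma, tango}.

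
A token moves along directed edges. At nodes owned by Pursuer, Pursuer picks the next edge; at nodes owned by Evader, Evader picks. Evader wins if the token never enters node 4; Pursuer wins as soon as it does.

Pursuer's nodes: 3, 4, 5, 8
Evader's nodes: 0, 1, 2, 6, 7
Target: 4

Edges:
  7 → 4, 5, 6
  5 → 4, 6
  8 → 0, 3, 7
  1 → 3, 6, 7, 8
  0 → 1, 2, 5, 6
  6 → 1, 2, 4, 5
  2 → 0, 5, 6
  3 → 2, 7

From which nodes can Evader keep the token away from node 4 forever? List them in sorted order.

0, 1, 2, 3, 6, 7, 8

A0 = {4}
A1: add {5} — 5 (Pursuer) has 5→4.
A2 = A1; e.g. 0 (Evader) can still go to 1. Fixed point.
Pursuer's attractor = {4, 5}; Evader avoids the target exactly from the complement.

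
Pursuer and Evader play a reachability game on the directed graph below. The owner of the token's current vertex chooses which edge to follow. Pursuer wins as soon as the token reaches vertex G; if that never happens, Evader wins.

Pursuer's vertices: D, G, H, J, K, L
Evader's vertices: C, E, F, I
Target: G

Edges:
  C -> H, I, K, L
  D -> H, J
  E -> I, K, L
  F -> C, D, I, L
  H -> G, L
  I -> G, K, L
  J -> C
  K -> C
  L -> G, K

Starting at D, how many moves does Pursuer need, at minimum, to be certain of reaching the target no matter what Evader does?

A0 = {G}
A1: add {H, L} — H (Pursuer) has H→G; L (Pursuer) has L→G.
A2: add {D} — D (Pursuer) has D→H.
A3 = A2; e.g. C (Evader) can still go to I. Fixed point.
D enters the attractor at level 2, so Pursuer can force the target in 2 moves from there.

2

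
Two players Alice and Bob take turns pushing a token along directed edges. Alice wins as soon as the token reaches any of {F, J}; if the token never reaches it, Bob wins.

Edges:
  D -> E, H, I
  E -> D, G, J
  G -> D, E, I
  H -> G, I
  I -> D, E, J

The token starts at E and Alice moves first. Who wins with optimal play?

Track states (vertex, player-to-move).
A0 = {(F,Alice), (F,Bob), (J,Alice), (J,Bob)}
A1: add {(E,Alice), (I,Alice)}.
(E,Alice) ∈ A1 ⇒ Alice forces the target.

Alice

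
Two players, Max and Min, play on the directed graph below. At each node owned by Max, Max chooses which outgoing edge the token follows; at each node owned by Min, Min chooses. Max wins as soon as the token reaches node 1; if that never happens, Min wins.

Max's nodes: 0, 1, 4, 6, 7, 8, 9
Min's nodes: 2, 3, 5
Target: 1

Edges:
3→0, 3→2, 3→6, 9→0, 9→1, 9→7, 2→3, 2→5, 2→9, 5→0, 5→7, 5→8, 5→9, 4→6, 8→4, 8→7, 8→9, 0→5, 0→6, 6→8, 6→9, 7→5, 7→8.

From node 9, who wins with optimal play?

A0 = {1}
A1: add {9} — 9 (Max) has 9→1.
9 ∈ A1, so Max can force the target.

Max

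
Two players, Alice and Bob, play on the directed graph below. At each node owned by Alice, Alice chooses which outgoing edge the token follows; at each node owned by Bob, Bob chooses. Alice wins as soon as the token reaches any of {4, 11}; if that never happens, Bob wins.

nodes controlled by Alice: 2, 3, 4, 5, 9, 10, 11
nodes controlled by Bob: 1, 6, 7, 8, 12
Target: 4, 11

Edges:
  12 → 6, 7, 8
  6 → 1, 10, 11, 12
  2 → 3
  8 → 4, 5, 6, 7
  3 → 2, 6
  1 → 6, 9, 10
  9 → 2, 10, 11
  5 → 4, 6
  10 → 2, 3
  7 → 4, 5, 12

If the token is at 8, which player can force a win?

A0 = {4, 11}
A1: add {5, 9} — 5 (Alice) has 5→4; 9 (Alice) has 9→11.
A2 = A1; e.g. 1 (Bob) can still go to 6. Fixed point.
8 never enters the attractor, so Bob can avoid the target forever.

Bob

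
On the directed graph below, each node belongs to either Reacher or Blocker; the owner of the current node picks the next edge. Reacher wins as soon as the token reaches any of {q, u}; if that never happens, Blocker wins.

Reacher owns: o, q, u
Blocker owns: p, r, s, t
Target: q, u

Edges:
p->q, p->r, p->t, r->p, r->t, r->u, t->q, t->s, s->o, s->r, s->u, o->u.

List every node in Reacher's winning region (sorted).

A0 = {q, u}
A1: add {o} — o (Reacher) has o→u.
A2 = A1; e.g. p (Blocker) can still go to r. Fixed point.
Reacher's winning region = {o, q, u}.

o, q, u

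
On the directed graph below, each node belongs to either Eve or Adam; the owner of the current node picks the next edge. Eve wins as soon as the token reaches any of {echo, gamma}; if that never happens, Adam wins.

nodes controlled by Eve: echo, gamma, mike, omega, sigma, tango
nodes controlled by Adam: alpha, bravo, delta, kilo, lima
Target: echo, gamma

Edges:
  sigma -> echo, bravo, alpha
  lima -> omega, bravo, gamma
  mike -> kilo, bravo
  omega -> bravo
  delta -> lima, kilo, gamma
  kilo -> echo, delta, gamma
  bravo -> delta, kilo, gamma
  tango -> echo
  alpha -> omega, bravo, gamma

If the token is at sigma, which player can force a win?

A0 = {echo, gamma}
A1: add {sigma, tango} — sigma (Eve) has sigma→echo; tango (Eve) has tango→echo.
A2 = A1; e.g. lima (Adam) can still go to omega. Fixed point.
sigma ∈ A1, so Eve can force the target.

Eve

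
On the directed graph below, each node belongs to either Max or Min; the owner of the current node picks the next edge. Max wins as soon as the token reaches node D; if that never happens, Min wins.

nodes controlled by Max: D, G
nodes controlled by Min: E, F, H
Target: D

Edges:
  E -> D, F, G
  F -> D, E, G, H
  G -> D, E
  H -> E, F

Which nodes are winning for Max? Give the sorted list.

A0 = {D}
A1: add {G} — G (Max) has G→D.
A2 = A1; e.g. E (Min) can still go to F. Fixed point.
Max's winning region = {D, G}.

D, G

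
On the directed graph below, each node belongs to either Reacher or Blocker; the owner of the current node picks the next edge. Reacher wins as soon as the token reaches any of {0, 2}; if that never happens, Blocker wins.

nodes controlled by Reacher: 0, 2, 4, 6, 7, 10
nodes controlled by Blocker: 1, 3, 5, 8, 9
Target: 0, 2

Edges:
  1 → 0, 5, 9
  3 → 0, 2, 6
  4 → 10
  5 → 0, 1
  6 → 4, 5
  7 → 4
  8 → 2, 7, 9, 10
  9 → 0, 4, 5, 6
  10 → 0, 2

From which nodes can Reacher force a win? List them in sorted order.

0, 2, 3, 4, 6, 7, 10

A0 = {0, 2}
A1: add {10} — 10 (Reacher) has 10→0.
A2: add {4} — 4 (Reacher) has 4→10.
A3: add {6, 7} — 6 (Reacher) has 6→4; 7 (Reacher) has 7→4.
A4: add {3} — 3 (Blocker): all of {0, 2, 6} already in.
A5 = A4; e.g. 1 (Blocker) can still go to 5. Fixed point.
Reacher's winning region = {0, 2, 3, 4, 6, 7, 10}.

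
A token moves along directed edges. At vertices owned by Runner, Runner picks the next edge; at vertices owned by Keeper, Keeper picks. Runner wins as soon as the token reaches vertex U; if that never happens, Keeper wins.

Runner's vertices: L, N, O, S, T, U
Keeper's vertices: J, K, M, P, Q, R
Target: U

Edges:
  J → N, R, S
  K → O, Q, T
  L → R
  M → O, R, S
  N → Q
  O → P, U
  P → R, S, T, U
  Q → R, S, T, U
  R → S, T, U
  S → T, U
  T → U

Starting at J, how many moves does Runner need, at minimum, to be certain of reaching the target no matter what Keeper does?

5

A0 = {U}
A1: add {O, S, T} — O (Runner) has O→U; S (Runner) has S→U; T (Runner) has T→U.
A2: add {R} — R (Keeper): all of {S, T, U} already in.
A3: add {L, M, P, Q} — L (Runner) has L→R; M (Keeper): all of {O, R, S} already in; P (Keeper): all of {R, S, T, U} already in; Q (Keeper): all of {R, S, T, U} already in.
A4: add {K, N} — K (Keeper): all of {O, Q, T} already in; N (Runner) has N→Q.
A5: add {J} — J (Keeper): all of {N, R, S} already in.
A5 = all vertices. Fixed point.
J enters the attractor at level 5, so Runner can force the target in 5 moves from there.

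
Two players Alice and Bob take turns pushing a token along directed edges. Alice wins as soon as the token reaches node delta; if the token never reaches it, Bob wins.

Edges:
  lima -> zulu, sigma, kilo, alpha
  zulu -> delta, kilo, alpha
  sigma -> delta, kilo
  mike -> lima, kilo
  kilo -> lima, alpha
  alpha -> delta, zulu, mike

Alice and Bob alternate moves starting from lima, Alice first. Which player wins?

Track states (vertex, player-to-move).
A0 = {(delta,Alice), (delta,Bob)}
A1: add {(zulu,Alice), (sigma,Alice), (alpha,Alice)}.
A2 = A1; e.g. (lima,Alice) stays out. (lima,Alice) never enters ⇒ Bob avoids the target.

Bob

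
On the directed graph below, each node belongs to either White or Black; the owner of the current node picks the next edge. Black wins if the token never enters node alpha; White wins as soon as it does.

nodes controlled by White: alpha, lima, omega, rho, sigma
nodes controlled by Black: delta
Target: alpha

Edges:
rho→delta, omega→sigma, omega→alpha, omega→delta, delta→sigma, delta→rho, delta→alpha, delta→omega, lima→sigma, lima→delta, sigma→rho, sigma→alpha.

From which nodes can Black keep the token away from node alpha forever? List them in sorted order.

A0 = {alpha}
A1: add {omega, sigma} — sigma (White) has sigma→alpha; omega (White) has omega→alpha.
A2: add {lima} — lima (White) has lima→sigma.
A3 = A2; e.g. rho (White) has no edge into A2. Fixed point.
White's attractor = {alpha, lima, omega, sigma}; Black avoids the target exactly from the complement.

delta, rho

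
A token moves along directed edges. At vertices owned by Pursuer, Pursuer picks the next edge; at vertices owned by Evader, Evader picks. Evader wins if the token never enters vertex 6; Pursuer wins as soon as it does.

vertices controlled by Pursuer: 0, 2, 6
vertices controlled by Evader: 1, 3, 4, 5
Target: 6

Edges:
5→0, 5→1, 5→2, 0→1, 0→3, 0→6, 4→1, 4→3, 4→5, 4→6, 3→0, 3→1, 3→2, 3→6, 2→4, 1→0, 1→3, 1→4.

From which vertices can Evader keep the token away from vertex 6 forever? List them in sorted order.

1, 2, 3, 4, 5

A0 = {6}
A1: add {0} — 0 (Pursuer) has 0→6.
A2 = A1; e.g. 1 (Evader) can still go to 3. Fixed point.
Pursuer's attractor = {0, 6}; Evader avoids the target exactly from the complement.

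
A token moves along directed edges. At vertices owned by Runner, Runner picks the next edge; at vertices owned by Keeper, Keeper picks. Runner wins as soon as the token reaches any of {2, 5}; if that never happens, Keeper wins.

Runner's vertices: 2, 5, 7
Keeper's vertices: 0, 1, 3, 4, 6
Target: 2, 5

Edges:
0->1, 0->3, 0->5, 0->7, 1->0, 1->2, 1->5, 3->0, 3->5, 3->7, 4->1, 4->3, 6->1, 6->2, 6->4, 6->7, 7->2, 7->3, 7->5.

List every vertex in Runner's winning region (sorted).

2, 5, 7

A0 = {2, 5}
A1: add {7} — 7 (Runner) has 7→2.
A2 = A1; e.g. 0 (Keeper) can still go to 1. Fixed point.
Runner's winning region = {2, 5, 7}.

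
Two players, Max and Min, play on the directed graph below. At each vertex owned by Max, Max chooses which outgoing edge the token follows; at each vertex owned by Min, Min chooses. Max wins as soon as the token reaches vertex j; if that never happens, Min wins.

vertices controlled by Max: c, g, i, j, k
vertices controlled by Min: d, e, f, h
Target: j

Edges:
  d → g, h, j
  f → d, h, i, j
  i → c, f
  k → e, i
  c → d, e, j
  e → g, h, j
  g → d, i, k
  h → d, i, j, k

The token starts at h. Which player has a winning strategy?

Min

A0 = {j}
A1: add {c} — c (Max) has c→j.
A2: add {i} — i (Max) has i→c.
A3: add {g, k} — g (Max) has g→i; k (Max) has k→i.
A4 = A3; e.g. d (Min) can still go to h. Fixed point.
h never enters the attractor, so Min can avoid the target forever.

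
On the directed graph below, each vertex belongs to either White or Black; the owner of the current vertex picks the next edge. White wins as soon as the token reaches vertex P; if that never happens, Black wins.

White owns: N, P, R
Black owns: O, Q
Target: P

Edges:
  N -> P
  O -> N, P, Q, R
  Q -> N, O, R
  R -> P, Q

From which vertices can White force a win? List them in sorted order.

A0 = {P}
A1: add {N, R} — N (White) has N→P; R (White) has R→P.
A2 = A1; e.g. O (Black) can still go to Q. Fixed point.
White's winning region = {N, P, R}.

N, P, R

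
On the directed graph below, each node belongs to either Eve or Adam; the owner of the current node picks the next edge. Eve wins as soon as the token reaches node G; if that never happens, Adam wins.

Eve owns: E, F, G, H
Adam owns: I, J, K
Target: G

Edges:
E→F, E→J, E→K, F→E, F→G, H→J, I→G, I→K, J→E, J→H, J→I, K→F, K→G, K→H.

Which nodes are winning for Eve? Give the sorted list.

A0 = {G}
A1: add {F} — F (Eve) has F→G.
A2: add {E} — E (Eve) has E→F.
A3 = A2; e.g. H (Eve) has no edge into A2. Fixed point.
Eve's winning region = {E, F, G}.

E, F, G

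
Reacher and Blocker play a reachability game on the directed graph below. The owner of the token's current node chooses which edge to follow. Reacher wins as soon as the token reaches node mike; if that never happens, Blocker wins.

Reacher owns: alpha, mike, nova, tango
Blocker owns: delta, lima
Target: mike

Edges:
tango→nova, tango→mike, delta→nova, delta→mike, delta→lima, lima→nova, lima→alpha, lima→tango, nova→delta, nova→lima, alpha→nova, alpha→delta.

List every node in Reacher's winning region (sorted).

mike, tango

A0 = {mike}
A1: add {tango} — tango (Reacher) has tango→mike.
A2 = A1; e.g. nova (Reacher) has no edge into A1. Fixed point.
Reacher's winning region = {mike, tango}.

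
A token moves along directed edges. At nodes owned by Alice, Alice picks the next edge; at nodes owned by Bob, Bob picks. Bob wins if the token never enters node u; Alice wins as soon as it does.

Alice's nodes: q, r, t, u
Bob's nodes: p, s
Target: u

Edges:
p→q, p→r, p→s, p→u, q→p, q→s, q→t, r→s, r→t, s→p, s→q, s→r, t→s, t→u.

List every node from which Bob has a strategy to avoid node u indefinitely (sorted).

p, s

A0 = {u}
A1: add {t} — t (Alice) has t→u.
A2: add {q, r} — q (Alice) has q→t; r (Alice) has r→t.
A3 = A2; e.g. p (Bob) can still go to s. Fixed point.
Alice's attractor = {q, r, t, u}; Bob avoids the target exactly from the complement.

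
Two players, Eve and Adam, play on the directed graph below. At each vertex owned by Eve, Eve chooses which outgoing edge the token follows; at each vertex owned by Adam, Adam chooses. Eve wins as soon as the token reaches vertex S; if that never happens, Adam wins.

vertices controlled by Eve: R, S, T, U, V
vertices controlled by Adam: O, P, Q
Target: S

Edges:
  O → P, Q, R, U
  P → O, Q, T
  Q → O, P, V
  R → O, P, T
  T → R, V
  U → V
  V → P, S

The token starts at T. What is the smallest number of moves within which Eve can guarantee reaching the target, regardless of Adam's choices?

A0 = {S}
A1: add {V} — V (Eve) has V→S.
A2: add {T, U} — T (Eve) has T→V; U (Eve) has U→V.
T enters the attractor at level 2, so Eve can force the target in 2 moves from there.

2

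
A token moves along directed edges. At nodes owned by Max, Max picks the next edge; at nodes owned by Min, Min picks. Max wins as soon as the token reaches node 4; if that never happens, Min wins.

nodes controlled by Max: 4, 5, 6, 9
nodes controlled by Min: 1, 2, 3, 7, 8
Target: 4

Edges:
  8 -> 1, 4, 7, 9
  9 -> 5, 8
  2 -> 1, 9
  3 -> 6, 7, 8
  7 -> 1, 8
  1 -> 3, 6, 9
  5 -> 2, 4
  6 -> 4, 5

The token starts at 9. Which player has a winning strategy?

A0 = {4}
A1: add {5, 6} — 5 (Max) has 5→4; 6 (Max) has 6→4.
A2: add {9} — 9 (Max) has 9→5.
A3 = A2; e.g. 1 (Min) can still go to 3. Fixed point.
9 ∈ A2, so Max can force the target.

Max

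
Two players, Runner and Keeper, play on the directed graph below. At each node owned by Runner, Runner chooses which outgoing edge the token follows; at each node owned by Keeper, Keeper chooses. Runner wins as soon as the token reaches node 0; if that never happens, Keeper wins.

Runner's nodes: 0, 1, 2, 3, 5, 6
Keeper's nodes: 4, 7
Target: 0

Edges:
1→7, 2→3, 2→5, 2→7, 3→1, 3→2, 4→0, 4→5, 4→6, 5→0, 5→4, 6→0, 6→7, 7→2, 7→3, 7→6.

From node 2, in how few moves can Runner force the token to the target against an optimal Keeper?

2

A0 = {0}
A1: add {5, 6} — 5 (Runner) has 5→0; 6 (Runner) has 6→0.
A2: add {2, 4} — 2 (Runner) has 2→5; 4 (Keeper): all of {0, 5, 6} already in.
2 enters the attractor at level 2, so Runner can force the target in 2 moves from there.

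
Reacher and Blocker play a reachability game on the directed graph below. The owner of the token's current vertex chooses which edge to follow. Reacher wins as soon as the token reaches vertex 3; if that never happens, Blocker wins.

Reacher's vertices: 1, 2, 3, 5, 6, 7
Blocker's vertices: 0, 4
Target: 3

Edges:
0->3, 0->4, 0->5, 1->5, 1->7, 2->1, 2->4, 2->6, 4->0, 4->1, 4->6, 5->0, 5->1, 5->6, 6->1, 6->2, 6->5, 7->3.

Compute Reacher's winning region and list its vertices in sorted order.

A0 = {3}
A1: add {7} — 7 (Reacher) has 7→3.
A2: add {1} — 1 (Reacher) has 1→7.
A3: add {2, 5, 6} — 2 (Reacher) has 2→1; 5 (Reacher) has 5→1; 6 (Reacher) has 6→1.
A4 = A3; e.g. 0 (Blocker) can still go to 4. Fixed point.
Reacher's winning region = {1, 2, 3, 5, 6, 7}.

1, 2, 3, 5, 6, 7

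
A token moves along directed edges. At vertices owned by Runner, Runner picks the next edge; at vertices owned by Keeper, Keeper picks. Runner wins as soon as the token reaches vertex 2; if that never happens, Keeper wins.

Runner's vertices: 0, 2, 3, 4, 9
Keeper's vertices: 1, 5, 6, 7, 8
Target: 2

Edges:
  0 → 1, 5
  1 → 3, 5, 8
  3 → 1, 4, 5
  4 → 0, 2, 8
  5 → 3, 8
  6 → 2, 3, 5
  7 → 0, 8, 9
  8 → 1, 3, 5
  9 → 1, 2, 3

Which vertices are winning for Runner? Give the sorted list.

A0 = {2}
A1: add {4, 9} — 4 (Runner) has 4→2; 9 (Runner) has 9→2.
A2: add {3} — 3 (Runner) has 3→4.
A3 = A2; e.g. 0 (Runner) has no edge into A2. Fixed point.
Runner's winning region = {2, 3, 4, 9}.

2, 3, 4, 9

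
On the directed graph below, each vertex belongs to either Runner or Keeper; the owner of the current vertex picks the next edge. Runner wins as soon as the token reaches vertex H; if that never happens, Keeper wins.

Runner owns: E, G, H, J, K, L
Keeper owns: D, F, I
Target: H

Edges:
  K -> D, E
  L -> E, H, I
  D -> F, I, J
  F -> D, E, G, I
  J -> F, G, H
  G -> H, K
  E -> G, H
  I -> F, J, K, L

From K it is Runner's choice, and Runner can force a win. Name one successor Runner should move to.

E

A0 = {H}
A1: add {E, G, J, L} — E (Runner) has E→H; G (Runner) has G→H; J (Runner) has J→H; L (Runner) has L→H.
A2: add {K} — K (Runner) has K→E.
A3 = A2; e.g. D (Keeper) can still go to F. Fixed point.
From K, successor E is in the attractor (rank 1); the other successor D is not.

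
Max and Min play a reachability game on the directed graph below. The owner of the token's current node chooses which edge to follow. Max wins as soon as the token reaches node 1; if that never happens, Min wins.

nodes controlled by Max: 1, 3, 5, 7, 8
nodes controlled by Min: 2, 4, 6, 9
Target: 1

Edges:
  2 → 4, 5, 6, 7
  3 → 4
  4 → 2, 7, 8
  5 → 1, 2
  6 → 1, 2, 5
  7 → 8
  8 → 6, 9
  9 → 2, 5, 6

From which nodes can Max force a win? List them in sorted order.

A0 = {1}
A1: add {5} — 5 (Max) has 5→1.
A2 = A1; e.g. 2 (Min) can still go to 4. Fixed point.
Max's winning region = {1, 5}.

1, 5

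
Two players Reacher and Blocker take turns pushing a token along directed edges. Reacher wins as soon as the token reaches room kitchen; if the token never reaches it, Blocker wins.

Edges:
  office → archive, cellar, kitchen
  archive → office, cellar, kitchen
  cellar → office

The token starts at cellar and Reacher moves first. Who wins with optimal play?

Blocker

Track states (vertex, player-to-move).
A0 = {(kitchen,Reacher), (kitchen,Blocker)}
A1: add {(office,Reacher), (archive,Reacher)}.
A2: add {(cellar,Blocker)}.
A3 = A2; e.g. (office,Blocker) stays out. (cellar,Reacher) never enters ⇒ Blocker avoids the target.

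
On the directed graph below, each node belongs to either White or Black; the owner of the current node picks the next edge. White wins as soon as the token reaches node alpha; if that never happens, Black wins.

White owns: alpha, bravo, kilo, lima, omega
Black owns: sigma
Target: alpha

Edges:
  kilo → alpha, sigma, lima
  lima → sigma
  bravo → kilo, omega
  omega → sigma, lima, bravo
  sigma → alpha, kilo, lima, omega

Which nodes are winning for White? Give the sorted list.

A0 = {alpha}
A1: add {kilo} — kilo (White) has kilo→alpha.
A2: add {bravo} — bravo (White) has bravo→kilo.
A3: add {omega} — omega (White) has omega→bravo.
A4 = A3; e.g. sigma (Black) can still go to lima. Fixed point.
White's winning region = {alpha, bravo, kilo, omega}.

alpha, bravo, kilo, omega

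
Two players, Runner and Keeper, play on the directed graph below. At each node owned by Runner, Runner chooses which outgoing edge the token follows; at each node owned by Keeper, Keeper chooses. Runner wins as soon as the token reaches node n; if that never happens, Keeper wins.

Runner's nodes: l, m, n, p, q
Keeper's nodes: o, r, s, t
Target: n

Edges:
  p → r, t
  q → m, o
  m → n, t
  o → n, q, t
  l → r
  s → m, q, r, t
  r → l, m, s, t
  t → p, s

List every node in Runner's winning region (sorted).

m, n, q

A0 = {n}
A1: add {m} — m (Runner) has m→n.
A2: add {q} — q (Runner) has q→m.
A3 = A2; e.g. l (Runner) has no edge into A2. Fixed point.
Runner's winning region = {m, n, q}.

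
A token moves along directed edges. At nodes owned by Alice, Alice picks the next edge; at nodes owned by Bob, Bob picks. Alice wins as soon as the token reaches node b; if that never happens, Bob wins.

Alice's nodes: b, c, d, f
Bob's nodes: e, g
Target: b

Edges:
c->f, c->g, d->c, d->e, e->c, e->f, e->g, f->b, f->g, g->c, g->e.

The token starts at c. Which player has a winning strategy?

Alice

A0 = {b}
A1: add {f} — f (Alice) has f→b.
A2: add {c} — c (Alice) has c→f.
c ∈ A2, so Alice can force the target.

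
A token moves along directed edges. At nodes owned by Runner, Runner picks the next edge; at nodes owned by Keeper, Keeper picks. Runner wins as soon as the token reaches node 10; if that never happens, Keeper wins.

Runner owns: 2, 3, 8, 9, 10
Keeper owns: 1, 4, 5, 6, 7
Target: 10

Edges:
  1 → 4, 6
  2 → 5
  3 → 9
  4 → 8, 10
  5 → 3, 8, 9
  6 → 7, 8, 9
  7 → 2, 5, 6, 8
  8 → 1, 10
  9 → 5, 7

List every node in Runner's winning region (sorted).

4, 8, 10

A0 = {10}
A1: add {8} — 8 (Runner) has 8→10.
A2: add {4} — 4 (Keeper): all of {8, 10} already in.
A3 = A2; e.g. 1 (Keeper) can still go to 6. Fixed point.
Runner's winning region = {4, 8, 10}.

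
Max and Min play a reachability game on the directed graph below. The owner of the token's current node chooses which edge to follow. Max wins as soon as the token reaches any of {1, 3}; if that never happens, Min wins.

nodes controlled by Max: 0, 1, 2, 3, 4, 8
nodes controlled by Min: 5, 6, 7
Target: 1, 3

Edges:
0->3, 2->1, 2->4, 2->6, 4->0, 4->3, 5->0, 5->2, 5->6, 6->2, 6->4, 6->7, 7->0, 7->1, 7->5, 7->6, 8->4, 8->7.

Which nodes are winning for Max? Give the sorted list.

A0 = {1, 3}
A1: add {0, 2, 4} — 0 (Max) has 0→3; 2 (Max) has 2→1; 4 (Max) has 4→3.
A2: add {8} — 8 (Max) has 8→4.
A3 = A2; e.g. 5 (Min) can still go to 6. Fixed point.
Max's winning region = {0, 1, 2, 3, 4, 8}.

0, 1, 2, 3, 4, 8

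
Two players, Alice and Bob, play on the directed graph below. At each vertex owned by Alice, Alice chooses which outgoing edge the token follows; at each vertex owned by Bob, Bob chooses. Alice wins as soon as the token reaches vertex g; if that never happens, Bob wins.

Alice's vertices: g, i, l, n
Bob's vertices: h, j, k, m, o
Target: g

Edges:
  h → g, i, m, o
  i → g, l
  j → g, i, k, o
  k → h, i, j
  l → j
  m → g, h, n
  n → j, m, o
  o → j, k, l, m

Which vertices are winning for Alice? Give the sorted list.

A0 = {g}
A1: add {i} — i (Alice) has i→g.
A2 = A1; e.g. h (Bob) can still go to m. Fixed point.
Alice's winning region = {g, i}.

g, i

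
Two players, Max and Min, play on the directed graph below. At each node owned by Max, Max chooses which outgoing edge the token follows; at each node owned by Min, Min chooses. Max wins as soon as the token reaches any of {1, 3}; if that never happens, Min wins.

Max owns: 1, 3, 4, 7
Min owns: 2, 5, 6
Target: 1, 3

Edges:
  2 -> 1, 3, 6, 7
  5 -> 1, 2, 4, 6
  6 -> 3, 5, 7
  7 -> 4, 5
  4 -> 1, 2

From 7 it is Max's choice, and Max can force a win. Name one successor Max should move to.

A0 = {1, 3}
A1: add {4} — 4 (Max) has 4→1.
A2: add {7} — 7 (Max) has 7→4.
A3 = A2; e.g. 2 (Min) can still go to 6. Fixed point.
From 7, successor 4 is in the attractor (rank 1); the other successor 5 is not.

4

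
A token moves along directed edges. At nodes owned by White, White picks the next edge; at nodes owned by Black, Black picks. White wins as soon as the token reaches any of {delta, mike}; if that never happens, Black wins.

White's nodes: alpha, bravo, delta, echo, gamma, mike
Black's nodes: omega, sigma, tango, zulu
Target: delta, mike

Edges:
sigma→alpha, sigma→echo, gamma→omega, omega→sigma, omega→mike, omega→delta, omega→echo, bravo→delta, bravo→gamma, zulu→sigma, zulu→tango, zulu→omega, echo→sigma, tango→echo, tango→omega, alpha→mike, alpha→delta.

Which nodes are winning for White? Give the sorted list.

alpha, bravo, delta, mike

A0 = {delta, mike}
A1: add {alpha, bravo} — alpha (White) has alpha→mike; bravo (White) has bravo→delta.
A2 = A1; e.g. sigma (Black) can still go to echo. Fixed point.
White's winning region = {alpha, bravo, delta, mike}.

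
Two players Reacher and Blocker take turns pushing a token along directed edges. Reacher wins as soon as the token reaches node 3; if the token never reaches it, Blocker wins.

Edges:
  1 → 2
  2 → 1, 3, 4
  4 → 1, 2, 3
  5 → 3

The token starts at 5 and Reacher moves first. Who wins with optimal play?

Reacher

Track states (vertex, player-to-move).
A0 = {(3,Reacher), (3,Blocker)}
A1: add {(2,Reacher), (4,Reacher), (5,Reacher), (5,Blocker)}.
(5,Reacher) ∈ A1 ⇒ Reacher forces the target.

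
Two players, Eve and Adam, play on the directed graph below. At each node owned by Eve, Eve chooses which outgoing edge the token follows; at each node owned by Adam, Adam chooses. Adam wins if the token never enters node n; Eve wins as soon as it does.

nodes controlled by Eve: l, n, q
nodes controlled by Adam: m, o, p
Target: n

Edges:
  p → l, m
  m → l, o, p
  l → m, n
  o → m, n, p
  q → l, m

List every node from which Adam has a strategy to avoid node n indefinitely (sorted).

A0 = {n}
A1: add {l} — l (Eve) has l→n.
A2: add {q} — q (Eve) has q→l.
A3 = A2; e.g. m (Adam) can still go to o. Fixed point.
Eve's attractor = {l, n, q}; Adam avoids the target exactly from the complement.

m, o, p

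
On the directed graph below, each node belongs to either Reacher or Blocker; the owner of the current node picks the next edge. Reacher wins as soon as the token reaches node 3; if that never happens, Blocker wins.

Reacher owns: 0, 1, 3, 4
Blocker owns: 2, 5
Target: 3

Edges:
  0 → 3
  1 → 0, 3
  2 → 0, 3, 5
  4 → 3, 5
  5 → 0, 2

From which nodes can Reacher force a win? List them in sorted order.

0, 1, 3, 4

A0 = {3}
A1: add {0, 1, 4} — 0 (Reacher) has 0→3; 1 (Reacher) has 1→3; 4 (Reacher) has 4→3.
A2 = A1; e.g. 2 (Blocker) can still go to 5. Fixed point.
Reacher's winning region = {0, 1, 3, 4}.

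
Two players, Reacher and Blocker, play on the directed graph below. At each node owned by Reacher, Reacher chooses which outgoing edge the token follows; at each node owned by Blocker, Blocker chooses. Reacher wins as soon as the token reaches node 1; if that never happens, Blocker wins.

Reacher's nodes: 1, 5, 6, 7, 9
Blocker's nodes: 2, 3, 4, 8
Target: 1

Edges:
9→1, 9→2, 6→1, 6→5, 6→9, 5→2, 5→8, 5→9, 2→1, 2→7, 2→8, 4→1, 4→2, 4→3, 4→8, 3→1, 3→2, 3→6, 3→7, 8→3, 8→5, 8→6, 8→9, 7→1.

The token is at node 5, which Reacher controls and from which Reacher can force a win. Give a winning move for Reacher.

A0 = {1}
A1: add {6, 7, 9} — 6 (Reacher) has 6→1; 7 (Reacher) has 7→1; 9 (Reacher) has 9→1.
A2: add {5} — 5 (Reacher) has 5→9.
A3 = A2; e.g. 2 (Blocker) can still go to 8. Fixed point.
From 5, successor 9 is in the attractor (rank 1); the other successors 2, 8 are not.

9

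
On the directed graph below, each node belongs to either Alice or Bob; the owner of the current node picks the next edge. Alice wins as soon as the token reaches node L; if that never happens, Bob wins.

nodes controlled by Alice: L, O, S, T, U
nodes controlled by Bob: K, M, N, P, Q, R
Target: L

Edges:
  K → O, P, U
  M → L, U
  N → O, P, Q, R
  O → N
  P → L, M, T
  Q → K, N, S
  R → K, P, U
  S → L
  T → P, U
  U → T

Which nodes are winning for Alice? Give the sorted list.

A0 = {L}
A1: add {S} — S (Alice) has S→L.
A2 = A1; e.g. K (Bob) can still go to O. Fixed point.
Alice's winning region = {L, S}.

L, S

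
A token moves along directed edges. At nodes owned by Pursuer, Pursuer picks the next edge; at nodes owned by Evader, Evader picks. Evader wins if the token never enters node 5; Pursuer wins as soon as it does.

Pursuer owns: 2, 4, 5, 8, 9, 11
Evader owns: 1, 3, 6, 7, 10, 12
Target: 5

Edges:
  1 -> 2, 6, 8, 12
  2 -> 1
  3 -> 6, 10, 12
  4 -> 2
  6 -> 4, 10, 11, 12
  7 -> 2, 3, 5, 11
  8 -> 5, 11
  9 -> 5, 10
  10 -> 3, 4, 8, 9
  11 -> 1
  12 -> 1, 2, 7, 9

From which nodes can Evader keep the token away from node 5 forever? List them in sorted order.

1, 2, 3, 4, 6, 7, 10, 11, 12

A0 = {5}
A1: add {8, 9} — 8 (Pursuer) has 8→5; 9 (Pursuer) has 9→5.
A2 = A1; e.g. 1 (Evader) can still go to 2. Fixed point.
Pursuer's attractor = {5, 8, 9}; Evader avoids the target exactly from the complement.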